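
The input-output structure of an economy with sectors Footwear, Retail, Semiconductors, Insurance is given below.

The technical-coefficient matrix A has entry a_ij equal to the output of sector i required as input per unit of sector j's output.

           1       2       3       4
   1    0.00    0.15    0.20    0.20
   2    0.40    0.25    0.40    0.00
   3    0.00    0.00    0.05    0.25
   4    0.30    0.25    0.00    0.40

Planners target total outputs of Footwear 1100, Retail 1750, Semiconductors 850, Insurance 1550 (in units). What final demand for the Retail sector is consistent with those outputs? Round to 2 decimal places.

d_2 = 532.50

I − A =
  [   1.00    -0.15    -0.20    -0.20]
  [  -0.40     0.75    -0.40     0.00]
  [   0.00     0.00     0.95    -0.25]
  [  -0.30    -0.25     0.00     0.60]
d = (I − A) x:
  d_1 = (+1.00)·1100 + (-0.15)·1750 + (-0.20)·850 + (-0.20)·1550 = 357.50
  d_2 = (-0.40)·1100 + (+0.75)·1750 + (-0.40)·850 + (+0.00)·1550 = 532.50
  d_3 = (+0.00)·1100 + (+0.00)·1750 + (+0.95)·850 + (-0.25)·1550 = 420.00
  d_4 = (-0.30)·1100 + (-0.25)·1750 + (+0.00)·850 + (+0.60)·1550 = 162.50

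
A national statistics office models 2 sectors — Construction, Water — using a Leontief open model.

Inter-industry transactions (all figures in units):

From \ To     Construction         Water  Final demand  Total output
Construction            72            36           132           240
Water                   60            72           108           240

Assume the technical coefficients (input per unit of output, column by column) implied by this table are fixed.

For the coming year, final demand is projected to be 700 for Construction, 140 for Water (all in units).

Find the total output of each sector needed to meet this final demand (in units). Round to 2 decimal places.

x_C = 1129.28, x_W = 603.31

Technical coefficients a_ij = z_ij / X_j:
  a_CC = 72/240 = 0.30, a_WC = 60/240 = 0.25
  a_CW = 36/240 = 0.15, a_WW = 72/240 = 0.30
I − A =
  [   0.70    -0.15]
  [  -0.25     0.70]
det(I−A) = (0.70)(0.70) − (-0.15)(-0.25) = 0.4525
adj(I−A) = [[0.70, 0.15], [0.25, 0.70]]
(I − A)⁻¹ = adj(I−A) / det(I−A) ≈
  [   1.5470     0.3315]
  [   0.5525     1.5470]
x = (I − A)⁻¹ d = adj(I−A)·d / det(I−A), with det(I−A) = 0.4525:
  x_C = (0.70·700 + 0.15·140) / 0.4525 = 511.00 / 0.4525 ≈ 1129.28
  x_W = (0.25·700 + 0.70·140) / 0.4525 = 273.00 / 0.4525 ≈ 603.31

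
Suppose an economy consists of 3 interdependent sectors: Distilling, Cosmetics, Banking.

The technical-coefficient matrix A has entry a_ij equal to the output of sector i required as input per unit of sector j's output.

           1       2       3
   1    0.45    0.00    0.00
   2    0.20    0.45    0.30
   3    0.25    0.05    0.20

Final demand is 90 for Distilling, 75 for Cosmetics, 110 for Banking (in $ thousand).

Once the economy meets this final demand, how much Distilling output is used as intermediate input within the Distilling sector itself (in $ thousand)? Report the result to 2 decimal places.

z_11 = 73.64

I − A =
  [   0.55     0.00     0.00]
  [  -0.20     0.55    -0.30]
  [  -0.25    -0.05     0.80]
Cofactors of I−A, C_ij = (−1)^(i+j)·(minor ij) (rows/columns in the sector order above):
  C_11 = (0.55)(0.80) − (-0.30)(-0.05) = 0.4250
  C_12 = −[(-0.20)(0.80) − (-0.30)(-0.25)] = 0.2350
  C_13 = (-0.20)(-0.05) − (0.55)(-0.25) = 0.1475
  C_21 = −[(0.00)(0.80) − (0.00)(-0.05)] = 0.0000
  C_22 = (0.55)(0.80) − (0.00)(-0.25) = 0.4400
  C_23 = −[(0.55)(-0.05) − (0.00)(-0.25)] = 0.0275
  C_31 = (0.00)(-0.30) − (0.00)(0.55) = 0.0000
  C_32 = −[(0.55)(-0.30) − (0.00)(-0.20)] = 0.1650
  C_33 = (0.55)(0.55) − (0.00)(-0.20) = 0.3025
det(I−A) = Σ_j (I−A)_1j·C_1j = (0.55)(0.4250) + (0.00)(0.2350) + (0.00)(0.1475) = 0.23375
adj(I−A) = Cᵀ =
  [ 0.4250   0.0000   0.0000]
  [ 0.2350   0.4400   0.1650]
  [ 0.1475   0.0275   0.3025]
(I − A)⁻¹ = adj(I−A) / det(I−A) ≈
  [   1.8182     0.0000     0.0000]
  [   1.0053     1.8824     0.7059]
  [   0.6310     0.1176     1.2941]
First solve x = (I − A)⁻¹ d = adj(I−A)·d / det(I−A); in particular x_1 = (0.4250·90 + 0.0000·75 + 0.0000·110) / 0.23375 = 38.25 / 0.23375 ≈ 163.6364.
Intermediate flow from 1 to 1: z_11 = a_11 · x_1 = 0.45 × 38.25 / 0.23375 = 17.2125 / 0.23375 ≈ 73.64.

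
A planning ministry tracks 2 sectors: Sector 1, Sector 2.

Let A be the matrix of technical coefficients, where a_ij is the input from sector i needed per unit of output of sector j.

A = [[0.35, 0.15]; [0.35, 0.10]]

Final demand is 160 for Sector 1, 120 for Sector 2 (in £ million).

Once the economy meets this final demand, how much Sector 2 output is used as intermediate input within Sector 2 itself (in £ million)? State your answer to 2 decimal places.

I − A =
  [   0.65    -0.15]
  [  -0.35     0.90]
det(I−A) = (0.65)(0.90) − (-0.15)(-0.35) = 0.5325
adj(I−A) = [[0.90, 0.15], [0.35, 0.65]]
(I − A)⁻¹ = adj(I−A) / det(I−A) ≈
  [   1.6901     0.2817]
  [   0.6573     1.2207]
First solve x = (I − A)⁻¹ d = adj(I−A)·d / det(I−A); in particular x_2 = (0.35·160 + 0.65·120) / 0.5325 = 134.00 / 0.5325 ≈ 251.6432.
Intermediate flow from 2 to 2: z_22 = a_22 · x_2 = 0.10 × 134.00 / 0.5325 = 13.40 / 0.5325 ≈ 25.16.

z_22 = 25.16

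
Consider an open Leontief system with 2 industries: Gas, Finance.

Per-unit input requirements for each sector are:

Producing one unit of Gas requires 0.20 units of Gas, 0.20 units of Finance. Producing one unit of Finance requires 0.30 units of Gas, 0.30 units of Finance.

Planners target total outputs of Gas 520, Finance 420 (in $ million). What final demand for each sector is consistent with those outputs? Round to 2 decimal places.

I − A =
  [   0.80    -0.30]
  [  -0.20     0.70]
d = (I − A) x:
  d_G = (+0.80)·520 + (-0.30)·420 = 290.00
  d_F = (-0.20)·520 + (+0.70)·420 = 190.00

d_G = 290.00, d_F = 190.00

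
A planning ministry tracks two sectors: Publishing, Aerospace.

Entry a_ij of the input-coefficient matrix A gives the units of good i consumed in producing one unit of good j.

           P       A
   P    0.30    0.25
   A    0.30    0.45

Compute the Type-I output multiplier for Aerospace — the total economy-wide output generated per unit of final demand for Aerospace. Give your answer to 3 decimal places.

I − A =
  [   0.70    -0.25]
  [  -0.30     0.55]
det(I−A) = (0.70)(0.55) − (-0.25)(-0.30) = 0.3100
adj(I−A) = [[0.55, 0.25], [0.30, 0.70]]
(I − A)⁻¹ = adj(I−A) / det(I−A) ≈
  [   1.7742     0.8065]
  [   0.9677     2.2581]
The output multiplier for sector j is the column-j sum of the Leontief inverse (I − A)⁻¹ = adj(I−A) / det(I−A).
Column A of adj(I−A): (0.25, 0.70); det(I−A) = 0.3100.
m_A = (0.25 + 0.70) / 0.3100 = 0.95 / 0.3100 ≈ 3.065.

m_A = 3.065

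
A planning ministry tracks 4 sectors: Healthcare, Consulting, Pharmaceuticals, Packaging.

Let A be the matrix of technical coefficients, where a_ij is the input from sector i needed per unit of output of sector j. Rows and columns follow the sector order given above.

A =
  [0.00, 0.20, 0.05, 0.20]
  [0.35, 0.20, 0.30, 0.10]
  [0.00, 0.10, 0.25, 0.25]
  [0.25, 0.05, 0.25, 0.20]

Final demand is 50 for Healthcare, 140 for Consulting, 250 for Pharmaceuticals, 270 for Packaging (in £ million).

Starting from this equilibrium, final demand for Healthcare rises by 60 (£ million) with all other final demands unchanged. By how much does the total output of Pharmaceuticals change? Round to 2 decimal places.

I − A =
  [   1.00    -0.20    -0.05    -0.20]
  [  -0.35     0.80    -0.30    -0.10]
  [   0.00    -0.10     0.75    -0.25]
  [  -0.25    -0.05    -0.25     0.80]
Compute the cofactors C_ij = (−1)^(i+j)·(3×3 minor ij) of I−A; the adjugate is their transpose:
adj(I−A) = Cᵀ =
  [ 0.396000   0.124625   0.127750   0.154500]
  [ 0.225625   0.496875   0.282750   0.206875]
  [ 0.084875   0.100000   0.530500   0.199500]
  [ 0.164375   0.101250   0.223375   0.515750]
det(I−A) = Σ_j (I−A)_1j·C_1j = (1.00)(0.396000) + (-0.20)(0.225625) + (-0.05)(0.084875) + (-0.20)(0.164375) = 0.31375625
(I − A)⁻¹ = adj(I−A) / det(I−A) ≈
  [   1.2621     0.3972     0.4072     0.4924]
  [   0.7191     1.5836     0.9012     0.6593]
  [   0.2705     0.3187     1.6908     0.6358]
  [   0.5239     0.3227     0.7119     1.6438]
Δx = (I − A)⁻¹ Δd with Δd having +60 in the Healthcare component and 0 elsewhere.
So Δx_3 = L_31 · (+60), where L_31 = adj(I−A)_31 / det(I−A) = 0.084875 / 0.31375625.
Δx_3 = 0.084875 × (+60) / 0.31375625 = 5.0925 / 0.31375625 ≈ 16.23.

Δx_3 = 16.23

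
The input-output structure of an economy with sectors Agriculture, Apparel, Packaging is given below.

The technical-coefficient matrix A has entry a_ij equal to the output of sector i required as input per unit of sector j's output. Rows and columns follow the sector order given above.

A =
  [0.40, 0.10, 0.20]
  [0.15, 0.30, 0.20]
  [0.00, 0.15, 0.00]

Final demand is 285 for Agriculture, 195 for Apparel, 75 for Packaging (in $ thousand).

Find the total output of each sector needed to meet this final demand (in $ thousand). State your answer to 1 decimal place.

x_1 = 596.9, x_2 = 447.1, x_3 = 142.1

I − A =
  [   0.60    -0.10    -0.20]
  [  -0.15     0.70    -0.20]
  [   0.00    -0.15     1.00]
Cofactors of I−A, C_ij = (−1)^(i+j)·(minor ij) (rows/columns in the sector order above):
  C_11 = (0.70)(1.00) − (-0.20)(-0.15) = 0.6700
  C_12 = −[(-0.15)(1.00) − (-0.20)(0.00)] = 0.1500
  C_13 = (-0.15)(-0.15) − (0.70)(0.00) = 0.0225
  C_21 = −[(-0.10)(1.00) − (-0.20)(-0.15)] = 0.1300
  C_22 = (0.60)(1.00) − (-0.20)(0.00) = 0.6000
  C_23 = −[(0.60)(-0.15) − (-0.10)(0.00)] = 0.0900
  C_31 = (-0.10)(-0.20) − (-0.20)(0.70) = 0.1600
  C_32 = −[(0.60)(-0.20) − (-0.20)(-0.15)] = 0.1500
  C_33 = (0.60)(0.70) − (-0.10)(-0.15) = 0.4050
det(I−A) = Σ_j (I−A)_1j·C_1j = (0.60)(0.6700) + (-0.10)(0.1500) + (-0.20)(0.0225) = 0.3825
adj(I−A) = Cᵀ =
  [ 0.6700   0.1300   0.1600]
  [ 0.1500   0.6000   0.1500]
  [ 0.0225   0.0900   0.4050]
(I − A)⁻¹ = adj(I−A) / det(I−A) ≈
  [   1.7516     0.3399     0.4183]
  [   0.3922     1.5686     0.3922]
  [   0.0588     0.2353     1.0588]
x = (I − A)⁻¹ d = adj(I−A)·d / det(I−A), with det(I−A) = 0.3825:
  x_1 = (0.6700·285 + 0.1300·195 + 0.1600·75) / 0.3825 = 228.30 / 0.3825 ≈ 596.9
  x_2 = (0.1500·285 + 0.6000·195 + 0.1500·75) / 0.3825 = 171.00 / 0.3825 ≈ 447.1
  x_3 = (0.0225·285 + 0.0900·195 + 0.4050·75) / 0.3825 = 54.3375 / 0.3825 ≈ 142.1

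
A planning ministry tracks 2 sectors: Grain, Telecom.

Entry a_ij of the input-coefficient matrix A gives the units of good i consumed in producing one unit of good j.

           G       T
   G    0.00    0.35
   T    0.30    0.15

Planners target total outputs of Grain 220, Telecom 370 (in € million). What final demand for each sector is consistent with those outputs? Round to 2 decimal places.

d_G = 90.50, d_T = 248.50

I − A =
  [   1.00    -0.35]
  [  -0.30     0.85]
d = (I − A) x:
  d_G = (+1.00)·220 + (-0.35)·370 = 90.50
  d_T = (-0.30)·220 + (+0.85)·370 = 248.50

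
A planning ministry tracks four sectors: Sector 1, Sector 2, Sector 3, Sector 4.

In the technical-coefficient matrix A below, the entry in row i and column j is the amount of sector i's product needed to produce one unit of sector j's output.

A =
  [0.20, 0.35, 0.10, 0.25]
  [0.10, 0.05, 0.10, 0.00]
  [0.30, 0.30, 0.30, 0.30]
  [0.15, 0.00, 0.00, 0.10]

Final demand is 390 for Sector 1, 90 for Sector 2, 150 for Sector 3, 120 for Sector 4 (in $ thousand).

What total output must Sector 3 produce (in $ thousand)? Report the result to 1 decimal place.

x_3 = 771.5

I − A =
  [   0.80    -0.35    -0.10    -0.25]
  [  -0.10     0.95    -0.10     0.00]
  [  -0.30    -0.30     0.70    -0.30]
  [  -0.15     0.00     0.00     0.90]
Compute the cofactors C_ij = (−1)^(i+j)·(3×3 minor ij) of I−A; the adjugate is their transpose:
adj(I−A) = Cᵀ =
  [ 0.571500   0.247500   0.117000   0.197750]
  [ 0.094500   0.446250   0.077250   0.052000]
  [ 0.326250   0.315000   0.616875   0.296250]
  [ 0.095250   0.041250   0.019500   0.441500]
det(I−A) = Σ_j (I−A)_1j·C_1j = (0.80)(0.571500) + (-0.35)(0.094500) + (-0.10)(0.326250) + (-0.25)(0.095250) = 0.3676875
(I − A)⁻¹ = adj(I−A) / det(I−A) ≈
  [   1.5543     0.6731     0.3182     0.5378]
  [   0.2570     1.2137     0.2101     0.1414]
  [   0.8873     0.8567     1.6777     0.8057]
  [   0.2591     0.1122     0.0530     1.2007]
x = (I − A)⁻¹ d = adj(I−A)·d / det(I−A), with det(I−A) = 0.3676875:
  x_1 = (0.571500·390 + 0.247500·90 + 0.117000·150 + 0.197750·120) / 0.3676875 = 286.44 / 0.3676875 ≈ 779.0
  x_2 = (0.094500·390 + 0.446250·90 + 0.077250·150 + 0.052000·120) / 0.3676875 = 94.845 / 0.3676875 ≈ 258.0
  x_3 = (0.326250·390 + 0.315000·90 + 0.616875·150 + 0.296250·120) / 0.3676875 = 283.66875 / 0.3676875 ≈ 771.5
  x_4 = (0.095250·390 + 0.041250·90 + 0.019500·150 + 0.441500·120) / 0.3676875 = 96.765 / 0.3676875 ≈ 263.2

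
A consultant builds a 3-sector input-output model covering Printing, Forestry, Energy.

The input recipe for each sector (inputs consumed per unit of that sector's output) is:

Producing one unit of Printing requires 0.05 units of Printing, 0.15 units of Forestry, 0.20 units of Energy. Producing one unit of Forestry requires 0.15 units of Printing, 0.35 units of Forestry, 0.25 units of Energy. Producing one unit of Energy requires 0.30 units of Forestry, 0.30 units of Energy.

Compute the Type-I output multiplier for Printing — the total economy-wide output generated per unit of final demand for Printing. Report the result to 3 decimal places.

I − A =
  [   0.95    -0.15     0.00]
  [  -0.15     0.65    -0.30]
  [  -0.20    -0.25     0.70]
Cofactors of I−A, C_ij = (−1)^(i+j)·(minor ij) (rows/columns in the sector order above):
  C_11 = (0.65)(0.70) − (-0.30)(-0.25) = 0.3800
  C_12 = −[(-0.15)(0.70) − (-0.30)(-0.20)] = 0.1650
  C_13 = (-0.15)(-0.25) − (0.65)(-0.20) = 0.1675
  C_21 = −[(-0.15)(0.70) − (0.00)(-0.25)] = 0.1050
  C_22 = (0.95)(0.70) − (0.00)(-0.20) = 0.6650
  C_23 = −[(0.95)(-0.25) − (-0.15)(-0.20)] = 0.2675
  C_31 = (-0.15)(-0.30) − (0.00)(0.65) = 0.0450
  C_32 = −[(0.95)(-0.30) − (0.00)(-0.15)] = 0.2850
  C_33 = (0.95)(0.65) − (-0.15)(-0.15) = 0.5950
det(I−A) = Σ_j (I−A)_1j·C_1j = (0.95)(0.3800) + (-0.15)(0.1650) + (0.00)(0.1675) = 0.33625
adj(I−A) = Cᵀ =
  [ 0.3800   0.1050   0.0450]
  [ 0.1650   0.6650   0.2850]
  [ 0.1675   0.2675   0.5950]
(I − A)⁻¹ = adj(I−A) / det(I−A) ≈
  [   1.1301     0.3123     0.1338]
  [   0.4907     1.9777     0.8476]
  [   0.4981     0.7955     1.7695]
The output multiplier for sector j is the column-j sum of the Leontief inverse (I − A)⁻¹ = adj(I−A) / det(I−A).
Column P of adj(I−A): (0.3800, 0.1650, 0.1675); det(I−A) = 0.33625.
m_P = (0.3800 + 0.1650 + 0.1675) / 0.33625 = 0.7125 / 0.33625 ≈ 2.119.

m_P = 2.119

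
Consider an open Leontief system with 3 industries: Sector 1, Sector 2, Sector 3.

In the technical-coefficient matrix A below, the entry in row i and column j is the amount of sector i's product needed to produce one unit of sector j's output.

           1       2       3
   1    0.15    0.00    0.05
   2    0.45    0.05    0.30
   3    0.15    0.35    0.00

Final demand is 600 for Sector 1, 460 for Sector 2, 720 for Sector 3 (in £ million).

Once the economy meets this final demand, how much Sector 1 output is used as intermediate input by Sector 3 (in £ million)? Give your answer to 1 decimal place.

I − A =
  [   0.85     0.00    -0.05]
  [  -0.45     0.95    -0.30]
  [  -0.15    -0.35     1.00]
Cofactors of I−A, C_ij = (−1)^(i+j)·(minor ij) (rows/columns in the sector order above):
  C_11 = (0.95)(1.00) − (-0.30)(-0.35) = 0.8450
  C_12 = −[(-0.45)(1.00) − (-0.30)(-0.15)] = 0.4950
  C_13 = (-0.45)(-0.35) − (0.95)(-0.15) = 0.3000
  C_21 = −[(0.00)(1.00) − (-0.05)(-0.35)] = 0.0175
  C_22 = (0.85)(1.00) − (-0.05)(-0.15) = 0.8425
  C_23 = −[(0.85)(-0.35) − (0.00)(-0.15)] = 0.2975
  C_31 = (0.00)(-0.30) − (-0.05)(0.95) = 0.0475
  C_32 = −[(0.85)(-0.30) − (-0.05)(-0.45)] = 0.2775
  C_33 = (0.85)(0.95) − (0.00)(-0.45) = 0.8075
det(I−A) = Σ_j (I−A)_1j·C_1j = (0.85)(0.8450) + (0.00)(0.4950) + (-0.05)(0.3000) = 0.70325
adj(I−A) = Cᵀ =
  [ 0.8450   0.0175   0.0475]
  [ 0.4950   0.8425   0.2775]
  [ 0.3000   0.2975   0.8075]
(I − A)⁻¹ = adj(I−A) / det(I−A) ≈
  [   1.2016     0.0249     0.0675]
  [   0.7039     1.1980     0.3946]
  [   0.4266     0.4230     1.1482]
First solve x = (I − A)⁻¹ d = adj(I−A)·d / det(I−A); in particular x_3 = (0.3000·600 + 0.2975·460 + 0.8075·720) / 0.70325 = 898.25 / 0.70325 ≈ 1277.284.
Intermediate flow from 1 to 3: z_13 = a_13 · x_3 = 0.05 × 898.25 / 0.70325 = 44.9125 / 0.70325 ≈ 63.9.

z_13 = 63.9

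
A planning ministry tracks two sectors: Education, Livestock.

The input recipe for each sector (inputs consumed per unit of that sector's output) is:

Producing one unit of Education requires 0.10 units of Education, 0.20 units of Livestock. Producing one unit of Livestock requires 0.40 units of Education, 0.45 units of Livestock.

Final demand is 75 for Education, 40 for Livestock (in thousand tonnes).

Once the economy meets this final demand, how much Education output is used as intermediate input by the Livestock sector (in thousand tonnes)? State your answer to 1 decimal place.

z_EL = 49.2

I − A =
  [   0.90    -0.40]
  [  -0.20     0.55]
det(I−A) = (0.90)(0.55) − (-0.40)(-0.20) = 0.4150
adj(I−A) = [[0.55, 0.40], [0.20, 0.90]]
(I − A)⁻¹ = adj(I−A) / det(I−A) ≈
  [   1.3253     0.9639]
  [   0.4819     2.1687]
First solve x = (I − A)⁻¹ d = adj(I−A)·d / det(I−A); in particular x_L = (0.20·75 + 0.90·40) / 0.4150 = 51.00 / 0.4150 ≈ 122.892.
Intermediate flow from E to L: z_EL = a_EL · x_L = 0.40 × 51.00 / 0.4150 = 20.40 / 0.4150 ≈ 49.2.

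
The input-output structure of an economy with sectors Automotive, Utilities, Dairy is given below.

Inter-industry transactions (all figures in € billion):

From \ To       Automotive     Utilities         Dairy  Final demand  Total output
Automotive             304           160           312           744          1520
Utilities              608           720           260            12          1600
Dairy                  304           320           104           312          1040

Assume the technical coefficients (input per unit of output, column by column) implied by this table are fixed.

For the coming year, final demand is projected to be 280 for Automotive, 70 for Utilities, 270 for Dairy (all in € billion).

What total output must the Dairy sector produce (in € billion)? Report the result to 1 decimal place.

Technical coefficients a_ij = z_ij / X_j:
  a_11 = 304/1520 = 0.20, a_21 = 608/1520 = 0.40, a_31 = 304/1520 = 0.20
  a_12 = 160/1600 = 0.10, a_22 = 720/1600 = 0.45, a_32 = 320/1600 = 0.20
  a_13 = 312/1040 = 0.30, a_23 = 260/1040 = 0.25, a_33 = 104/1040 = 0.10
I − A =
  [   0.80    -0.10    -0.30]
  [  -0.40     0.55    -0.25]
  [  -0.20    -0.20     0.90]
Cofactors of I−A, C_ij = (−1)^(i+j)·(minor ij) (rows/columns in the sector order above):
  C_11 = (0.55)(0.90) − (-0.25)(-0.20) = 0.4450
  C_12 = −[(-0.40)(0.90) − (-0.25)(-0.20)] = 0.4100
  C_13 = (-0.40)(-0.20) − (0.55)(-0.20) = 0.1900
  C_21 = −[(-0.10)(0.90) − (-0.30)(-0.20)] = 0.1500
  C_22 = (0.80)(0.90) − (-0.30)(-0.20) = 0.6600
  C_23 = −[(0.80)(-0.20) − (-0.10)(-0.20)] = 0.1800
  C_31 = (-0.10)(-0.25) − (-0.30)(0.55) = 0.1900
  C_32 = −[(0.80)(-0.25) − (-0.30)(-0.40)] = 0.3200
  C_33 = (0.80)(0.55) − (-0.10)(-0.40) = 0.4000
det(I−A) = Σ_j (I−A)_1j·C_1j = (0.80)(0.4450) + (-0.10)(0.4100) + (-0.30)(0.1900) = 0.2580
adj(I−A) = Cᵀ =
  [ 0.4450   0.1500   0.1900]
  [ 0.4100   0.6600   0.3200]
  [ 0.1900   0.1800   0.4000]
(I − A)⁻¹ = adj(I−A) / det(I−A) ≈
  [   1.7248     0.5814     0.7364]
  [   1.5891     2.5581     1.2403]
  [   0.7364     0.6977     1.5504]
x = (I − A)⁻¹ d = adj(I−A)·d / det(I−A), with det(I−A) = 0.2580:
  x_1 = (0.4450·280 + 0.1500·70 + 0.1900·270) / 0.2580 = 186.40 / 0.2580 ≈ 722.5
  x_2 = (0.4100·280 + 0.6600·70 + 0.3200·270) / 0.2580 = 247.40 / 0.2580 ≈ 958.9
  x_3 = (0.1900·280 + 0.1800·70 + 0.4000·270) / 0.2580 = 173.80 / 0.2580 ≈ 673.6

x_3 = 673.6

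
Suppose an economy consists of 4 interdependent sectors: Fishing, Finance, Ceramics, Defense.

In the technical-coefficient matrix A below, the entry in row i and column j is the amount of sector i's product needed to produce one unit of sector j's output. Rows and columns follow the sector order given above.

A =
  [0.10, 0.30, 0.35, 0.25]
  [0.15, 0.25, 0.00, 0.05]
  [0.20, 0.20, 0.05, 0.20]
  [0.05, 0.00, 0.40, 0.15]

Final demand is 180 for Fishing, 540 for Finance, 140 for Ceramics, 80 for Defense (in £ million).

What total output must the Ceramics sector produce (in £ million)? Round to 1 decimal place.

x_3 = 615.9

I − A =
  [   0.90    -0.30    -0.35    -0.25]
  [  -0.15     0.75     0.00    -0.05]
  [  -0.20    -0.20     0.95    -0.20]
  [  -0.05     0.00    -0.40     0.85]
Compute the cofactors C_ij = (−1)^(i+j)·(3×3 minor ij) of I−A; the adjugate is their transpose:
adj(I−A) = Cᵀ =
  [ 0.541625   0.297750   0.304125   0.248375]
  [ 0.115500   0.559875   0.078500   0.085375]
  [ 0.161000   0.204500   0.525375   0.183000]
  [ 0.107625   0.113750   0.265125   0.535500]
det(I−A) = Σ_j (I−A)_1j·C_1j = (0.90)(0.541625) + (-0.30)(0.115500) + (-0.35)(0.161000) + (-0.25)(0.107625) = 0.36955625
(I − A)⁻¹ = adj(I−A) / det(I−A) ≈
  [   1.4656     0.8057     0.8229     0.6721]
  [   0.3125     1.5150     0.2124     0.2310]
  [   0.4357     0.5534     1.4216     0.4952]
  [   0.2912     0.3078     0.7174     1.4490]
x = (I − A)⁻¹ d = adj(I−A)·d / det(I−A), with det(I−A) = 0.36955625:
  x_1 = (0.541625·180 + 0.297750·540 + 0.304125·140 + 0.248375·80) / 0.36955625 = 320.725 / 0.36955625 ≈ 867.9
  x_2 = (0.115500·180 + 0.559875·540 + 0.078500·140 + 0.085375·80) / 0.36955625 = 340.9425 / 0.36955625 ≈ 922.6
  x_3 = (0.161000·180 + 0.204500·540 + 0.525375·140 + 0.183000·80) / 0.36955625 = 227.6025 / 0.36955625 ≈ 615.9
  x_4 = (0.107625·180 + 0.113750·540 + 0.265125·140 + 0.535500·80) / 0.36955625 = 160.755 / 0.36955625 ≈ 435.0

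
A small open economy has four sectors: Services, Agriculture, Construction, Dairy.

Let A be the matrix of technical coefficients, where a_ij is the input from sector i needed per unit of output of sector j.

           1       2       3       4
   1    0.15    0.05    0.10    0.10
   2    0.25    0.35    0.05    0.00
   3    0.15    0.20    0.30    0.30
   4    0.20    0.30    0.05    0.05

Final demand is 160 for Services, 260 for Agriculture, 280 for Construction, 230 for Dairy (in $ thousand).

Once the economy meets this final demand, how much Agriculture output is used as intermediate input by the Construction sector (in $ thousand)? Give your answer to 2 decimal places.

z_23 = 45.41

I − A =
  [   0.85    -0.05    -0.10    -0.10]
  [  -0.25     0.65    -0.05     0.00]
  [  -0.15    -0.20     0.70    -0.30]
  [  -0.20    -0.30    -0.05     0.95]
Compute the cofactors C_ij = (−1)^(i+j)·(3×3 minor ij) of I−A; the adjugate is their transpose:
adj(I−A) = Cᵀ =
  [ 0.408500   0.082500   0.068875   0.064750]
  [ 0.172625   0.517500   0.064375   0.038500]
  [ 0.201625   0.248625   0.492500   0.176750]
  [ 0.151125   0.193875   0.060750   0.354375]
det(I−A) = Σ_j (I−A)_1j·C_1j = (0.85)(0.408500) + (-0.05)(0.172625) + (-0.10)(0.201625) + (-0.10)(0.151125) = 0.30331875
(I − A)⁻¹ = adj(I−A) / det(I−A) ≈
  [   1.3468     0.2720     0.2271     0.2135]
  [   0.5691     1.7061     0.2122     0.1269]
  [   0.6647     0.8197     1.6237     0.5827]
  [   0.4982     0.6392     0.2003     1.1683]
First solve x = (I − A)⁻¹ d = adj(I−A)·d / det(I−A); in particular x_3 = (0.201625·160 + 0.248625·260 + 0.492500·280 + 0.176750·230) / 0.30331875 = 275.455 / 0.30331875 ≈ 908.1371.
Intermediate flow from 2 to 3: z_23 = a_23 · x_3 = 0.05 × 275.455 / 0.30331875 = 13.77275 / 0.30331875 ≈ 45.41.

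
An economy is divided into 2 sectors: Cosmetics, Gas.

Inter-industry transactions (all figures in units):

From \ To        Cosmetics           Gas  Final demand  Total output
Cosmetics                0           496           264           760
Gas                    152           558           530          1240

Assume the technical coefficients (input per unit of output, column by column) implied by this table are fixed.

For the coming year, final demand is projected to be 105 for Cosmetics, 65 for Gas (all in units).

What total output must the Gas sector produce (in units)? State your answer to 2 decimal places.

x_2 = 182.98

Technical coefficients a_ij = z_ij / X_j:
  a_11 = 0/760 = 0.00, a_21 = 152/760 = 0.20
  a_12 = 496/1240 = 0.40, a_22 = 558/1240 = 0.45
I − A =
  [   1.00    -0.40]
  [  -0.20     0.55]
det(I−A) = (1.00)(0.55) − (-0.40)(-0.20) = 0.4700
adj(I−A) = [[0.55, 0.40], [0.20, 1.00]]
(I − A)⁻¹ = adj(I−A) / det(I−A) ≈
  [   1.1702     0.8511]
  [   0.4255     2.1277]
x = (I − A)⁻¹ d = adj(I−A)·d / det(I−A), with det(I−A) = 0.4700:
  x_1 = (0.55·105 + 0.40·65) / 0.4700 = 83.75 / 0.4700 ≈ 178.19
  x_2 = (0.20·105 + 1.00·65) / 0.4700 = 86.00 / 0.4700 ≈ 182.98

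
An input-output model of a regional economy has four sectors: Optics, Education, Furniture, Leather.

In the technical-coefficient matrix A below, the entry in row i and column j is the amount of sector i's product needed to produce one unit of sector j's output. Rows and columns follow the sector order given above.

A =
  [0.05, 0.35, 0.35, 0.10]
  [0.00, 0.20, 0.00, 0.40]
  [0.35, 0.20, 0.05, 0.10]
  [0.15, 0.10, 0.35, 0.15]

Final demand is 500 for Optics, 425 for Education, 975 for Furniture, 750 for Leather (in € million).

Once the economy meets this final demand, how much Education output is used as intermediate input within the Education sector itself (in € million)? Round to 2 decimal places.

I − A =
  [   0.95    -0.35    -0.35    -0.10]
  [   0.00     0.80     0.00    -0.40]
  [  -0.35    -0.20     0.95    -0.10]
  [  -0.15    -0.10    -0.35     0.85]
Compute the cofactors C_ij = (−1)^(i+j)·(3×3 minor ij) of I−A; the adjugate is their transpose:
adj(I−A) = Cᵀ =
  [ 0.552000   0.349875   0.301000   0.265000]
  [ 0.106000   0.598000   0.154000   0.312000]
  [ 0.248000   0.280875   0.575000   0.229000]
  [ 0.212000   0.247750   0.308000   0.624000]
det(I−A) = Σ_j (I−A)_1j·C_1j = (0.95)(0.552000) + (-0.35)(0.106000) + (-0.35)(0.248000) + (-0.10)(0.212000) = 0.3793
(I − A)⁻¹ = adj(I−A) / det(I−A) ≈
  [   1.4553     0.9224     0.7936     0.6987]
  [   0.2795     1.5766     0.4060     0.8226]
  [   0.6538     0.7405     1.5160     0.6037]
  [   0.5589     0.6532     0.8120     1.6451]
First solve x = (I − A)⁻¹ d = adj(I−A)·d / det(I−A); in particular x_E = (0.106000·500 + 0.598000·425 + 0.154000·975 + 0.312000·750) / 0.3793 = 691.30 / 0.3793 ≈ 1822.5679.
Intermediate flow from E to E: z_EE = a_EE · x_E = 0.20 × 691.30 / 0.3793 = 138.26 / 0.3793 ≈ 364.51.

z_EE = 364.51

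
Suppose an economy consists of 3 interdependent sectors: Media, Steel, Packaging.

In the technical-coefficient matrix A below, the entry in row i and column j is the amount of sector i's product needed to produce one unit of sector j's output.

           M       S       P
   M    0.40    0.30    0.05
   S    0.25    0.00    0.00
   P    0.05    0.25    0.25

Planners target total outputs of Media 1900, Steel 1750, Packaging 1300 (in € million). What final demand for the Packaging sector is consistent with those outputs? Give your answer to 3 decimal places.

I − A =
  [   0.60    -0.30    -0.05]
  [  -0.25     1.00     0.00]
  [  -0.05    -0.25     0.75]
d = (I − A) x:
  d_M = (+0.60)·1900 + (-0.30)·1750 + (-0.05)·1300 = 550.000
  d_S = (-0.25)·1900 + (+1.00)·1750 + (+0.00)·1300 = 1275.000
  d_P = (-0.05)·1900 + (-0.25)·1750 + (+0.75)·1300 = 442.500

d_P = 442.500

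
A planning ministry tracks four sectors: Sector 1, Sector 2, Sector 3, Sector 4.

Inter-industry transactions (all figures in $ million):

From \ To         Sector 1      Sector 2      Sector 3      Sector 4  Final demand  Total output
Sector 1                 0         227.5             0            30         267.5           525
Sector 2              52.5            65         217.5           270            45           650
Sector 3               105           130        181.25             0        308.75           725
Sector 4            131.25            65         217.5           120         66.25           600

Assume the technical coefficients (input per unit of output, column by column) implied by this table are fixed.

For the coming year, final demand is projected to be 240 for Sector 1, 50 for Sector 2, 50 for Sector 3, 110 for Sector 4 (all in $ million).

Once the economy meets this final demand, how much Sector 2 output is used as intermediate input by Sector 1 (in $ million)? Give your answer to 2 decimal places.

Technical coefficients a_ij = z_ij / X_j:
  a_11 = 0/525 = 0.00, a_21 = 52.5/525 = 0.10, a_31 = 105/525 = 0.20, a_41 = 131.25/525 = 0.25
  a_12 = 227.5/650 = 0.35, a_22 = 65/650 = 0.10, a_32 = 130/650 = 0.20, a_42 = 65/650 = 0.10
  a_13 = 0/725 = 0.00, a_23 = 217.5/725 = 0.30, a_33 = 181.25/725 = 0.25, a_43 = 217.5/725 = 0.30
  a_14 = 30/600 = 0.05, a_24 = 270/600 = 0.45, a_34 = 0/600 = 0.00, a_44 = 120/600 = 0.20
I − A =
  [   1.00    -0.35     0.00    -0.05]
  [  -0.10     0.90    -0.30    -0.45]
  [  -0.20    -0.20     0.75     0.00]
  [  -0.25    -0.10    -0.30     0.80]
Compute the cofactors C_ij = (−1)^(i+j)·(3×3 minor ij) of I−A; the adjugate is their transpose:
adj(I−A) = Cᵀ =
  [ 0.431250   0.216750   0.146250   0.148875]
  [ 0.219375   0.587625   0.372750   0.344250]
  [ 0.173500   0.214500   0.595875   0.131500]
  [ 0.227250   0.221625   0.315750   0.567750]
det(I−A) = Σ_j (I−A)_1j·C_1j = (1.00)(0.431250) + (-0.35)(0.219375) + (0.00)(0.173500) + (-0.05)(0.227250) = 0.34310625
(I − A)⁻¹ = adj(I−A) / det(I−A) ≈
  [   1.2569     0.6317     0.4263     0.4339]
  [   0.6394     1.7127     1.0864     1.0033]
  [   0.5057     0.6252     1.7367     0.3833]
  [   0.6623     0.6459     0.9203     1.6547]
First solve x = (I − A)⁻¹ d = adj(I−A)·d / det(I−A); in particular x_1 = (0.431250·240 + 0.216750·50 + 0.146250·50 + 0.148875·110) / 0.34310625 = 138.02625 / 0.34310625 ≈ 402.2843.
Intermediate flow from 2 to 1: z_21 = a_21 · x_1 = 0.10 × 138.02625 / 0.34310625 = 13.802625 / 0.34310625 ≈ 40.23.

z_21 = 40.23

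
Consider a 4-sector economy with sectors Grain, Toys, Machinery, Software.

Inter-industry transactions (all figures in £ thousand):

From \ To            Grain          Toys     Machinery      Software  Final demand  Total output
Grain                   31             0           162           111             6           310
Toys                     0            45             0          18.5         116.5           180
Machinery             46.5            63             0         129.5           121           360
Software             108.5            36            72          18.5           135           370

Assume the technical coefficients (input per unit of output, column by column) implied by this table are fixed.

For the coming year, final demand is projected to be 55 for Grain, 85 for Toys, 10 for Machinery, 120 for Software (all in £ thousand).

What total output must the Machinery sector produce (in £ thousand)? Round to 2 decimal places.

Technical coefficients a_ij = z_ij / X_j:
  a_11 = 31/310 = 0.10, a_21 = 0/310 = 0.00, a_31 = 46.5/310 = 0.15, a_41 = 108.5/310 = 0.35
  a_12 = 0/180 = 0.00, a_22 = 45/180 = 0.25, a_32 = 63/180 = 0.35, a_42 = 36/180 = 0.20
  a_13 = 162/360 = 0.45, a_23 = 0/360 = 0.00, a_33 = 0/360 = 0.00, a_43 = 72/360 = 0.20
  a_14 = 111/370 = 0.30, a_24 = 18.5/370 = 0.05, a_34 = 129.5/370 = 0.35, a_44 = 18.5/370 = 0.05
I − A =
  [   0.90     0.00    -0.45    -0.30]
  [   0.00     0.75     0.00    -0.05]
  [  -0.15    -0.35     1.00    -0.35]
  [  -0.35    -0.20    -0.20     0.95]
Compute the cofactors C_ij = (−1)^(i+j)·(3×3 minor ij) of I−A; the adjugate is their transpose:
adj(I−A) = Cᵀ =
  [ 0.646500   0.262125   0.361125   0.351000]
  [ 0.019000   0.558750   0.016875   0.041625]
  [ 0.203375   0.334500   0.553500   0.285750]
  [ 0.285000   0.284625   0.253125   0.624375]
det(I−A) = Σ_j (I−A)_1j·C_1j = (0.90)(0.646500) + (0.00)(0.019000) + (-0.45)(0.203375) + (-0.30)(0.285000) = 0.40483125
(I − A)⁻¹ = adj(I−A) / det(I−A) ≈
  [   1.5970     0.6475     0.8920     0.8670]
  [   0.0469     1.3802     0.0417     0.1028]
  [   0.5024     0.8263     1.3672     0.7058]
  [   0.7040     0.7031     0.6253     1.5423]
x = (I − A)⁻¹ d = adj(I−A)·d / det(I−A), with det(I−A) = 0.40483125:
  x_1 = (0.646500·55 + 0.262125·85 + 0.361125·10 + 0.351000·120) / 0.40483125 = 103.569375 / 0.40483125 ≈ 255.83
  x_2 = (0.019000·55 + 0.558750·85 + 0.016875·10 + 0.041625·120) / 0.40483125 = 53.7025 / 0.40483125 ≈ 132.65
  x_3 = (0.203375·55 + 0.334500·85 + 0.553500·10 + 0.285750·120) / 0.40483125 = 79.443125 / 0.40483125 ≈ 196.24
  x_4 = (0.285000·55 + 0.284625·85 + 0.253125·10 + 0.624375·120) / 0.40483125 = 117.324375 / 0.40483125 ≈ 289.81

x_3 = 196.24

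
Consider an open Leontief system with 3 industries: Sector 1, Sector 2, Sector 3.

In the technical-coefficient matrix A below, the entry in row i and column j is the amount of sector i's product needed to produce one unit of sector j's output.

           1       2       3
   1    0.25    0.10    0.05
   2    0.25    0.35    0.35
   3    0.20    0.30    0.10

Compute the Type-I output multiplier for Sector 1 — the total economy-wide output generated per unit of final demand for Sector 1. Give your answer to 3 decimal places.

m_1 = 3.060

I − A =
  [   0.75    -0.10    -0.05]
  [  -0.25     0.65    -0.35]
  [  -0.20    -0.30     0.90]
Cofactors of I−A, C_ij = (−1)^(i+j)·(minor ij) (rows/columns in the sector order above):
  C_11 = (0.65)(0.90) − (-0.35)(-0.30) = 0.4800
  C_12 = −[(-0.25)(0.90) − (-0.35)(-0.20)] = 0.2950
  C_13 = (-0.25)(-0.30) − (0.65)(-0.20) = 0.2050
  C_21 = −[(-0.10)(0.90) − (-0.05)(-0.30)] = 0.1050
  C_22 = (0.75)(0.90) − (-0.05)(-0.20) = 0.6650
  C_23 = −[(0.75)(-0.30) − (-0.10)(-0.20)] = 0.2450
  C_31 = (-0.10)(-0.35) − (-0.05)(0.65) = 0.0675
  C_32 = −[(0.75)(-0.35) − (-0.05)(-0.25)] = 0.2750
  C_33 = (0.75)(0.65) − (-0.10)(-0.25) = 0.4625
det(I−A) = Σ_j (I−A)_1j·C_1j = (0.75)(0.4800) + (-0.10)(0.2950) + (-0.05)(0.2050) = 0.32025
adj(I−A) = Cᵀ =
  [ 0.4800   0.1050   0.0675]
  [ 0.2950   0.6650   0.2750]
  [ 0.2050   0.2450   0.4625]
(I − A)⁻¹ = adj(I−A) / det(I−A) ≈
  [   1.4988     0.3279     0.2108]
  [   0.9212     2.0765     0.8587]
  [   0.6401     0.7650     1.4442]
The output multiplier for sector j is the column-j sum of the Leontief inverse (I − A)⁻¹ = adj(I−A) / det(I−A).
Column 1 of adj(I−A): (0.4800, 0.2950, 0.2050); det(I−A) = 0.32025.
m_1 = (0.4800 + 0.2950 + 0.2050) / 0.32025 = 0.98 / 0.32025 ≈ 3.060.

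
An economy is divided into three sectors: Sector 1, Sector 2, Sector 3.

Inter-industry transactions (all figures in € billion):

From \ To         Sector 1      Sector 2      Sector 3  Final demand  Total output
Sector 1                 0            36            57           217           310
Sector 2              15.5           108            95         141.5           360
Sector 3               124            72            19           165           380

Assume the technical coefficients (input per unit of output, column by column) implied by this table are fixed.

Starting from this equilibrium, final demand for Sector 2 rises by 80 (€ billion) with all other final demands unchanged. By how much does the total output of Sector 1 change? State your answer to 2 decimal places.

Technical coefficients a_ij = z_ij / X_j:
  a_11 = 0/310 = 0.00, a_21 = 15.5/310 = 0.05, a_31 = 124/310 = 0.40
  a_12 = 36/360 = 0.10, a_22 = 108/360 = 0.30, a_32 = 72/360 = 0.20
  a_13 = 57/380 = 0.15, a_23 = 95/380 = 0.25, a_33 = 19/380 = 0.05
I − A =
  [   1.00    -0.10    -0.15]
  [  -0.05     0.70    -0.25]
  [  -0.40    -0.20     0.95]
Cofactors of I−A, C_ij = (−1)^(i+j)·(minor ij) (rows/columns in the sector order above):
  C_11 = (0.70)(0.95) − (-0.25)(-0.20) = 0.6150
  C_12 = −[(-0.05)(0.95) − (-0.25)(-0.40)] = 0.1475
  C_13 = (-0.05)(-0.20) − (0.70)(-0.40) = 0.2900
  C_21 = −[(-0.10)(0.95) − (-0.15)(-0.20)] = 0.1250
  C_22 = (1.00)(0.95) − (-0.15)(-0.40) = 0.8900
  C_23 = −[(1.00)(-0.20) − (-0.10)(-0.40)] = 0.2400
  C_31 = (-0.10)(-0.25) − (-0.15)(0.70) = 0.1300
  C_32 = −[(1.00)(-0.25) − (-0.15)(-0.05)] = 0.2575
  C_33 = (1.00)(0.70) − (-0.10)(-0.05) = 0.6950
det(I−A) = Σ_j (I−A)_1j·C_1j = (1.00)(0.6150) + (-0.10)(0.1475) + (-0.15)(0.2900) = 0.55675
adj(I−A) = Cᵀ =
  [ 0.6150   0.1250   0.1300]
  [ 0.1475   0.8900   0.2575]
  [ 0.2900   0.2400   0.6950]
(I − A)⁻¹ = adj(I−A) / det(I−A) ≈
  [   1.1046     0.2245     0.2335]
  [   0.2649     1.5986     0.4625]
  [   0.5209     0.4311     1.2483]
Δx = (I − A)⁻¹ Δd with Δd having +80 in the Sector 2 component and 0 elsewhere.
So Δx_1 = L_12 · (+80), where L_12 = adj(I−A)_12 / det(I−A) = 0.1250 / 0.55675.
Δx_1 = 0.1250 × (+80) / 0.55675 = 10.00 / 0.55675 ≈ 17.96.

Δx_1 = 17.96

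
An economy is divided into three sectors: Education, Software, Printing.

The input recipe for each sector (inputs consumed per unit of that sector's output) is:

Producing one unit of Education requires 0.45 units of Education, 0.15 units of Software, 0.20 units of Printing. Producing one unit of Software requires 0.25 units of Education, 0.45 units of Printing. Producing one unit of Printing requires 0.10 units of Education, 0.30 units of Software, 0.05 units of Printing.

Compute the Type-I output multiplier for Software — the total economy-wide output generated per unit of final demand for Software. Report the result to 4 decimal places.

I − A =
  [   0.55    -0.25    -0.10]
  [  -0.15     1.00    -0.30]
  [  -0.20    -0.45     0.95]
Cofactors of I−A, C_ij = (−1)^(i+j)·(minor ij) (rows/columns in the sector order above):
  C_11 = (1.00)(0.95) − (-0.30)(-0.45) = 0.8150
  C_12 = −[(-0.15)(0.95) − (-0.30)(-0.20)] = 0.2025
  C_13 = (-0.15)(-0.45) − (1.00)(-0.20) = 0.2675
  C_21 = −[(-0.25)(0.95) − (-0.10)(-0.45)] = 0.2825
  C_22 = (0.55)(0.95) − (-0.10)(-0.20) = 0.5025
  C_23 = −[(0.55)(-0.45) − (-0.25)(-0.20)] = 0.2975
  C_31 = (-0.25)(-0.30) − (-0.10)(1.00) = 0.1750
  C_32 = −[(0.55)(-0.30) − (-0.10)(-0.15)] = 0.1800
  C_33 = (0.55)(1.00) − (-0.25)(-0.15) = 0.5125
det(I−A) = Σ_j (I−A)_1j·C_1j = (0.55)(0.8150) + (-0.25)(0.2025) + (-0.10)(0.2675) = 0.370875
adj(I−A) = Cᵀ =
  [ 0.8150   0.2825   0.1750]
  [ 0.2025   0.5025   0.1800]
  [ 0.2675   0.2975   0.5125]
(I − A)⁻¹ = adj(I−A) / det(I−A) ≈
  [   2.19751     0.76171     0.47186]
  [   0.54601     1.35490     0.48534]
  [   0.72127     0.80216     1.38187]
The output multiplier for sector j is the column-j sum of the Leontief inverse (I − A)⁻¹ = adj(I−A) / det(I−A).
Column S of adj(I−A): (0.2825, 0.5025, 0.2975); det(I−A) = 0.370875.
m_S = (0.2825 + 0.5025 + 0.2975) / 0.370875 = 1.0825 / 0.370875 ≈ 2.9188.

m_S = 2.9188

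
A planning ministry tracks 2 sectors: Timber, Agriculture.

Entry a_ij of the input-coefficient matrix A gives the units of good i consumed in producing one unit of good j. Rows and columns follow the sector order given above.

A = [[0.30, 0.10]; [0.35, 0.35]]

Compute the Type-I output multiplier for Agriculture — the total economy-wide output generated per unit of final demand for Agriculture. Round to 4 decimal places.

I − A =
  [   0.70    -0.10]
  [  -0.35     0.65]
det(I−A) = (0.70)(0.65) − (-0.10)(-0.35) = 0.4200
adj(I−A) = [[0.65, 0.10], [0.35, 0.70]]
(I − A)⁻¹ = adj(I−A) / det(I−A) ≈
  [   1.54762     0.23810]
  [   0.83333     1.66667]
The output multiplier for sector j is the column-j sum of the Leontief inverse (I − A)⁻¹ = adj(I−A) / det(I−A).
Column A of adj(I−A): (0.10, 0.70); det(I−A) = 0.4200.
m_A = (0.10 + 0.70) / 0.4200 = 0.80 / 0.4200 ≈ 1.9048.

m_A = 1.9048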